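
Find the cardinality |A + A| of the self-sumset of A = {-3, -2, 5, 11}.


A + A = {a + a' : a, a' ∈ A}; |A| = 4.
General bounds: 2|A| - 1 ≤ |A + A| ≤ |A|(|A|+1)/2, i.e. 7 ≤ |A + A| ≤ 10.
Lower bound 2|A|-1 is attained iff A is an arithmetic progression.
Enumerate sums a + a' for a ≤ a' (symmetric, so this suffices):
a = -3: -3+-3=-6, -3+-2=-5, -3+5=2, -3+11=8
a = -2: -2+-2=-4, -2+5=3, -2+11=9
a = 5: 5+5=10, 5+11=16
a = 11: 11+11=22
Distinct sums: {-6, -5, -4, 2, 3, 8, 9, 10, 16, 22}
|A + A| = 10

|A + A| = 10


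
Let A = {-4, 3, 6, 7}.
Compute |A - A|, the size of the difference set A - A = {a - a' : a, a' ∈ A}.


A - A = {a - a' : a, a' ∈ A}; |A| = 4.
Bounds: 2|A|-1 ≤ |A - A| ≤ |A|² - |A| + 1, i.e. 7 ≤ |A - A| ≤ 13.
Note: 0 ∈ A - A always (from a - a). The set is symmetric: if d ∈ A - A then -d ∈ A - A.
Enumerate nonzero differences d = a - a' with a > a' (then include -d):
Positive differences: {1, 3, 4, 7, 10, 11}
Full difference set: {0} ∪ (positive diffs) ∪ (negative diffs).
|A - A| = 1 + 2·6 = 13 (matches direct enumeration: 13).

|A - A| = 13


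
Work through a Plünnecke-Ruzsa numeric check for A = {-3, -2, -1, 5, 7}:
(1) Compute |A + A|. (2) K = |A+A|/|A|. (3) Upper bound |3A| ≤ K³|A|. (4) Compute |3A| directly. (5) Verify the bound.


|A| = 5.
Step 1: Compute A + A by enumerating all 25 pairs.
A + A = {-6, -5, -4, -3, -2, 2, 3, 4, 5, 6, 10, 12, 14}, so |A + A| = 13.
Step 2: Doubling constant K = |A + A|/|A| = 13/5 = 13/5 ≈ 2.6000.
Step 3: Plünnecke-Ruzsa gives |3A| ≤ K³·|A| = (2.6000)³ · 5 ≈ 87.8800.
Step 4: Compute 3A = A + A + A directly by enumerating all triples (a,b,c) ∈ A³; |3A| = 25.
Step 5: Check 25 ≤ 87.8800? Yes ✓.

K = 13/5, Plünnecke-Ruzsa bound K³|A| ≈ 87.8800, |3A| = 25, inequality holds.


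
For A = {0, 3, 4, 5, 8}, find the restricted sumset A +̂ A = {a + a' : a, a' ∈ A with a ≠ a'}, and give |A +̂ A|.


Restricted sumset: A +̂ A = {a + a' : a ∈ A, a' ∈ A, a ≠ a'}.
Equivalently, take A + A and drop any sum 2a that is achievable ONLY as a + a for a ∈ A (i.e. sums representable only with equal summands).
Enumerate pairs (a, a') with a < a' (symmetric, so each unordered pair gives one sum; this covers all a ≠ a'):
  0 + 3 = 3
  0 + 4 = 4
  0 + 5 = 5
  0 + 8 = 8
  3 + 4 = 7
  3 + 5 = 8
  3 + 8 = 11
  4 + 5 = 9
  4 + 8 = 12
  5 + 8 = 13
Collected distinct sums: {3, 4, 5, 7, 8, 9, 11, 12, 13}
|A +̂ A| = 9
(Reference bound: |A +̂ A| ≥ 2|A| - 3 for |A| ≥ 2, with |A| = 5 giving ≥ 7.)

|A +̂ A| = 9


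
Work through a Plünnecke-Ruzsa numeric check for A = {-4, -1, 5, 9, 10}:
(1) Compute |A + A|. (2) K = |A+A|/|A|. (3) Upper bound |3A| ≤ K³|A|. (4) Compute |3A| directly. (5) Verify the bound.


|A| = 5.
Step 1: Compute A + A by enumerating all 25 pairs.
A + A = {-8, -5, -2, 1, 4, 5, 6, 8, 9, 10, 14, 15, 18, 19, 20}, so |A + A| = 15.
Step 2: Doubling constant K = |A + A|/|A| = 15/5 = 15/5 ≈ 3.0000.
Step 3: Plünnecke-Ruzsa gives |3A| ≤ K³·|A| = (3.0000)³ · 5 ≈ 135.0000.
Step 4: Compute 3A = A + A + A directly by enumerating all triples (a,b,c) ∈ A³; |3A| = 31.
Step 5: Check 31 ≤ 135.0000? Yes ✓.

K = 15/5, Plünnecke-Ruzsa bound K³|A| ≈ 135.0000, |3A| = 31, inequality holds.


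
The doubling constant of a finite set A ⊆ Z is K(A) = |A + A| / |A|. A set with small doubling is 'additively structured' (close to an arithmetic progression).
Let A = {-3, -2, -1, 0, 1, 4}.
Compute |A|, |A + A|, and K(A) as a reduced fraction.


|A| = 6.
Compute A + A by enumerating all 36 pairs.
A + A = {-6, -5, -4, -3, -2, -1, 0, 1, 2, 3, 4, 5, 8}, so |A + A| = 13.
K = |A + A| / |A| = 13/6 (already in lowest terms) ≈ 2.1667.
Reference: AP of size 6 gives K = 11/6 ≈ 1.8333; a fully generic set of size 6 gives K ≈ 3.5000.

|A| = 6, |A + A| = 13, K = 13/6.


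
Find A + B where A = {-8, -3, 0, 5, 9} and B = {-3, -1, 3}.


A + B = {a + b : a ∈ A, b ∈ B}.
Enumerate all |A|·|B| = 5·3 = 15 pairs (a, b) and collect distinct sums.
a = -8: -8+-3=-11, -8+-1=-9, -8+3=-5
a = -3: -3+-3=-6, -3+-1=-4, -3+3=0
a = 0: 0+-3=-3, 0+-1=-1, 0+3=3
a = 5: 5+-3=2, 5+-1=4, 5+3=8
a = 9: 9+-3=6, 9+-1=8, 9+3=12
Collecting distinct sums: A + B = {-11, -9, -6, -5, -4, -3, -1, 0, 2, 3, 4, 6, 8, 12}
|A + B| = 14

A + B = {-11, -9, -6, -5, -4, -3, -1, 0, 2, 3, 4, 6, 8, 12}


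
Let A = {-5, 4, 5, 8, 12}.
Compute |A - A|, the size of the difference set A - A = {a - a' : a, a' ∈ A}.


A - A = {a - a' : a, a' ∈ A}; |A| = 5.
Bounds: 2|A|-1 ≤ |A - A| ≤ |A|² - |A| + 1, i.e. 9 ≤ |A - A| ≤ 21.
Note: 0 ∈ A - A always (from a - a). The set is symmetric: if d ∈ A - A then -d ∈ A - A.
Enumerate nonzero differences d = a - a' with a > a' (then include -d):
Positive differences: {1, 3, 4, 7, 8, 9, 10, 13, 17}
Full difference set: {0} ∪ (positive diffs) ∪ (negative diffs).
|A - A| = 1 + 2·9 = 19 (matches direct enumeration: 19).

|A - A| = 19


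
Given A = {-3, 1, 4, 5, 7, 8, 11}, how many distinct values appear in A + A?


A + A = {a + a' : a, a' ∈ A}; |A| = 7.
General bounds: 2|A| - 1 ≤ |A + A| ≤ |A|(|A|+1)/2, i.e. 13 ≤ |A + A| ≤ 28.
Lower bound 2|A|-1 is attained iff A is an arithmetic progression.
Enumerate sums a + a' for a ≤ a' (symmetric, so this suffices):
a = -3: -3+-3=-6, -3+1=-2, -3+4=1, -3+5=2, -3+7=4, -3+8=5, -3+11=8
a = 1: 1+1=2, 1+4=5, 1+5=6, 1+7=8, 1+8=9, 1+11=12
a = 4: 4+4=8, 4+5=9, 4+7=11, 4+8=12, 4+11=15
a = 5: 5+5=10, 5+7=12, 5+8=13, 5+11=16
a = 7: 7+7=14, 7+8=15, 7+11=18
a = 8: 8+8=16, 8+11=19
a = 11: 11+11=22
Distinct sums: {-6, -2, 1, 2, 4, 5, 6, 8, 9, 10, 11, 12, 13, 14, 15, 16, 18, 19, 22}
|A + A| = 19

|A + A| = 19


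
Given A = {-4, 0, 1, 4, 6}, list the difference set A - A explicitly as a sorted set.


A - A = {a - a' : a, a' ∈ A}.
Compute a - a' for each ordered pair (a, a'):
a = -4: -4--4=0, -4-0=-4, -4-1=-5, -4-4=-8, -4-6=-10
a = 0: 0--4=4, 0-0=0, 0-1=-1, 0-4=-4, 0-6=-6
a = 1: 1--4=5, 1-0=1, 1-1=0, 1-4=-3, 1-6=-5
a = 4: 4--4=8, 4-0=4, 4-1=3, 4-4=0, 4-6=-2
a = 6: 6--4=10, 6-0=6, 6-1=5, 6-4=2, 6-6=0
Collecting distinct values (and noting 0 appears from a-a):
A - A = {-10, -8, -6, -5, -4, -3, -2, -1, 0, 1, 2, 3, 4, 5, 6, 8, 10}
|A - A| = 17

A - A = {-10, -8, -6, -5, -4, -3, -2, -1, 0, 1, 2, 3, 4, 5, 6, 8, 10}


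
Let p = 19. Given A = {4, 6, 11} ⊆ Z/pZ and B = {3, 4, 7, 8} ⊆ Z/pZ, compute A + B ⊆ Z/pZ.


Work in Z/19Z: reduce every sum a + b modulo 19.
Enumerate all 12 pairs:
a = 4: 4+3=7, 4+4=8, 4+7=11, 4+8=12
a = 6: 6+3=9, 6+4=10, 6+7=13, 6+8=14
a = 11: 11+3=14, 11+4=15, 11+7=18, 11+8=0
Distinct residues collected: {0, 7, 8, 9, 10, 11, 12, 13, 14, 15, 18}
|A + B| = 11 (out of 19 total residues).

A + B = {0, 7, 8, 9, 10, 11, 12, 13, 14, 15, 18}


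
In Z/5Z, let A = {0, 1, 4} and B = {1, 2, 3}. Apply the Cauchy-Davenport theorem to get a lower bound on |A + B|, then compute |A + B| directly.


Cauchy-Davenport: |A + B| ≥ min(p, |A| + |B| - 1) for A, B nonempty in Z/pZ.
|A| = 3, |B| = 3, p = 5.
CD lower bound = min(5, 3 + 3 - 1) = min(5, 5) = 5.
Compute A + B mod 5 directly:
a = 0: 0+1=1, 0+2=2, 0+3=3
a = 1: 1+1=2, 1+2=3, 1+3=4
a = 4: 4+1=0, 4+2=1, 4+3=2
A + B = {0, 1, 2, 3, 4}, so |A + B| = 5.
Verify: 5 ≥ 5? Yes ✓.

CD lower bound = 5, actual |A + B| = 5.


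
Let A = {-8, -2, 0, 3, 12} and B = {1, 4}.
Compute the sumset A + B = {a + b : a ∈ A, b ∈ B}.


A + B = {a + b : a ∈ A, b ∈ B}.
Enumerate all |A|·|B| = 5·2 = 10 pairs (a, b) and collect distinct sums.
a = -8: -8+1=-7, -8+4=-4
a = -2: -2+1=-1, -2+4=2
a = 0: 0+1=1, 0+4=4
a = 3: 3+1=4, 3+4=7
a = 12: 12+1=13, 12+4=16
Collecting distinct sums: A + B = {-7, -4, -1, 1, 2, 4, 7, 13, 16}
|A + B| = 9

A + B = {-7, -4, -1, 1, 2, 4, 7, 13, 16}


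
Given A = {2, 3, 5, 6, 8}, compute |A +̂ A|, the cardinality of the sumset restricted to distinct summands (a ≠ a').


Restricted sumset: A +̂ A = {a + a' : a ∈ A, a' ∈ A, a ≠ a'}.
Equivalently, take A + A and drop any sum 2a that is achievable ONLY as a + a for a ∈ A (i.e. sums representable only with equal summands).
Enumerate pairs (a, a') with a < a' (symmetric, so each unordered pair gives one sum; this covers all a ≠ a'):
  2 + 3 = 5
  2 + 5 = 7
  2 + 6 = 8
  2 + 8 = 10
  3 + 5 = 8
  3 + 6 = 9
  3 + 8 = 11
  5 + 6 = 11
  5 + 8 = 13
  6 + 8 = 14
Collected distinct sums: {5, 7, 8, 9, 10, 11, 13, 14}
|A +̂ A| = 8
(Reference bound: |A +̂ A| ≥ 2|A| - 3 for |A| ≥ 2, with |A| = 5 giving ≥ 7.)

|A +̂ A| = 8


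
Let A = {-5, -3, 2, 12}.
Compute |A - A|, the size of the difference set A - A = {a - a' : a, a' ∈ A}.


A - A = {a - a' : a, a' ∈ A}; |A| = 4.
Bounds: 2|A|-1 ≤ |A - A| ≤ |A|² - |A| + 1, i.e. 7 ≤ |A - A| ≤ 13.
Note: 0 ∈ A - A always (from a - a). The set is symmetric: if d ∈ A - A then -d ∈ A - A.
Enumerate nonzero differences d = a - a' with a > a' (then include -d):
Positive differences: {2, 5, 7, 10, 15, 17}
Full difference set: {0} ∪ (positive diffs) ∪ (negative diffs).
|A - A| = 1 + 2·6 = 13 (matches direct enumeration: 13).

|A - A| = 13


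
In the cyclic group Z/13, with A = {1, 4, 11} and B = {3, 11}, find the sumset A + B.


Work in Z/13Z: reduce every sum a + b modulo 13.
Enumerate all 6 pairs:
a = 1: 1+3=4, 1+11=12
a = 4: 4+3=7, 4+11=2
a = 11: 11+3=1, 11+11=9
Distinct residues collected: {1, 2, 4, 7, 9, 12}
|A + B| = 6 (out of 13 total residues).

A + B = {1, 2, 4, 7, 9, 12}


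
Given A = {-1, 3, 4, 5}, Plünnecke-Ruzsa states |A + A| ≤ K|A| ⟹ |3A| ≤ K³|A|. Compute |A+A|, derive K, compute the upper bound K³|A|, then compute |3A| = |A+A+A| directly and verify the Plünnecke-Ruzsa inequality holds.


|A| = 4.
Step 1: Compute A + A by enumerating all 16 pairs.
A + A = {-2, 2, 3, 4, 6, 7, 8, 9, 10}, so |A + A| = 9.
Step 2: Doubling constant K = |A + A|/|A| = 9/4 = 9/4 ≈ 2.2500.
Step 3: Plünnecke-Ruzsa gives |3A| ≤ K³·|A| = (2.2500)³ · 4 ≈ 45.5625.
Step 4: Compute 3A = A + A + A directly by enumerating all triples (a,b,c) ∈ A³; |3A| = 15.
Step 5: Check 15 ≤ 45.5625? Yes ✓.

K = 9/4, Plünnecke-Ruzsa bound K³|A| ≈ 45.5625, |3A| = 15, inequality holds.


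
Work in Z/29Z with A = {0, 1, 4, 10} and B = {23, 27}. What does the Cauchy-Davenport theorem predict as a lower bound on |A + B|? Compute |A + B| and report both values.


Cauchy-Davenport: |A + B| ≥ min(p, |A| + |B| - 1) for A, B nonempty in Z/pZ.
|A| = 4, |B| = 2, p = 29.
CD lower bound = min(29, 4 + 2 - 1) = min(29, 5) = 5.
Compute A + B mod 29 directly:
a = 0: 0+23=23, 0+27=27
a = 1: 1+23=24, 1+27=28
a = 4: 4+23=27, 4+27=2
a = 10: 10+23=4, 10+27=8
A + B = {2, 4, 8, 23, 24, 27, 28}, so |A + B| = 7.
Verify: 7 ≥ 5? Yes ✓.

CD lower bound = 5, actual |A + B| = 7.


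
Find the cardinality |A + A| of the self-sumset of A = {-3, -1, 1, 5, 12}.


A + A = {a + a' : a, a' ∈ A}; |A| = 5.
General bounds: 2|A| - 1 ≤ |A + A| ≤ |A|(|A|+1)/2, i.e. 9 ≤ |A + A| ≤ 15.
Lower bound 2|A|-1 is attained iff A is an arithmetic progression.
Enumerate sums a + a' for a ≤ a' (symmetric, so this suffices):
a = -3: -3+-3=-6, -3+-1=-4, -3+1=-2, -3+5=2, -3+12=9
a = -1: -1+-1=-2, -1+1=0, -1+5=4, -1+12=11
a = 1: 1+1=2, 1+5=6, 1+12=13
a = 5: 5+5=10, 5+12=17
a = 12: 12+12=24
Distinct sums: {-6, -4, -2, 0, 2, 4, 6, 9, 10, 11, 13, 17, 24}
|A + A| = 13

|A + A| = 13


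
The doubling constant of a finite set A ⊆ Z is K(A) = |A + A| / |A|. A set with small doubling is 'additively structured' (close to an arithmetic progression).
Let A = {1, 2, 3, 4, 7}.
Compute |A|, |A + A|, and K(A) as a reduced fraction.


|A| = 5.
Compute A + A by enumerating all 25 pairs.
A + A = {2, 3, 4, 5, 6, 7, 8, 9, 10, 11, 14}, so |A + A| = 11.
K = |A + A| / |A| = 11/5 (already in lowest terms) ≈ 2.2000.
Reference: AP of size 5 gives K = 9/5 ≈ 1.8000; a fully generic set of size 5 gives K ≈ 3.0000.

|A| = 5, |A + A| = 11, K = 11/5.


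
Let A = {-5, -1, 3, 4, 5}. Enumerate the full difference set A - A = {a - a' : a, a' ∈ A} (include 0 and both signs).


A - A = {a - a' : a, a' ∈ A}.
Compute a - a' for each ordered pair (a, a'):
a = -5: -5--5=0, -5--1=-4, -5-3=-8, -5-4=-9, -5-5=-10
a = -1: -1--5=4, -1--1=0, -1-3=-4, -1-4=-5, -1-5=-6
a = 3: 3--5=8, 3--1=4, 3-3=0, 3-4=-1, 3-5=-2
a = 4: 4--5=9, 4--1=5, 4-3=1, 4-4=0, 4-5=-1
a = 5: 5--5=10, 5--1=6, 5-3=2, 5-4=1, 5-5=0
Collecting distinct values (and noting 0 appears from a-a):
A - A = {-10, -9, -8, -6, -5, -4, -2, -1, 0, 1, 2, 4, 5, 6, 8, 9, 10}
|A - A| = 17

A - A = {-10, -9, -8, -6, -5, -4, -2, -1, 0, 1, 2, 4, 5, 6, 8, 9, 10}


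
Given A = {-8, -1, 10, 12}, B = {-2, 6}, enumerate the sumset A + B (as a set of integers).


A + B = {a + b : a ∈ A, b ∈ B}.
Enumerate all |A|·|B| = 4·2 = 8 pairs (a, b) and collect distinct sums.
a = -8: -8+-2=-10, -8+6=-2
a = -1: -1+-2=-3, -1+6=5
a = 10: 10+-2=8, 10+6=16
a = 12: 12+-2=10, 12+6=18
Collecting distinct sums: A + B = {-10, -3, -2, 5, 8, 10, 16, 18}
|A + B| = 8

A + B = {-10, -3, -2, 5, 8, 10, 16, 18}


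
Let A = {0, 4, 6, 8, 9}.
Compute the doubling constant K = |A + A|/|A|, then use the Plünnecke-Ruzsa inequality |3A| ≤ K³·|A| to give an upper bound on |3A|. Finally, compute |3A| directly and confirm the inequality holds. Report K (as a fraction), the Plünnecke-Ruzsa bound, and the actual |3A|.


|A| = 5.
Step 1: Compute A + A by enumerating all 25 pairs.
A + A = {0, 4, 6, 8, 9, 10, 12, 13, 14, 15, 16, 17, 18}, so |A + A| = 13.
Step 2: Doubling constant K = |A + A|/|A| = 13/5 = 13/5 ≈ 2.6000.
Step 3: Plünnecke-Ruzsa gives |3A| ≤ K³·|A| = (2.6000)³ · 5 ≈ 87.8800.
Step 4: Compute 3A = A + A + A directly by enumerating all triples (a,b,c) ∈ A³; |3A| = 22.
Step 5: Check 22 ≤ 87.8800? Yes ✓.

K = 13/5, Plünnecke-Ruzsa bound K³|A| ≈ 87.8800, |3A| = 22, inequality holds.


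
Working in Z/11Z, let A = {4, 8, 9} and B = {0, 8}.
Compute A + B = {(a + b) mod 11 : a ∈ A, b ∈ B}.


Work in Z/11Z: reduce every sum a + b modulo 11.
Enumerate all 6 pairs:
a = 4: 4+0=4, 4+8=1
a = 8: 8+0=8, 8+8=5
a = 9: 9+0=9, 9+8=6
Distinct residues collected: {1, 4, 5, 6, 8, 9}
|A + B| = 6 (out of 11 total residues).

A + B = {1, 4, 5, 6, 8, 9}


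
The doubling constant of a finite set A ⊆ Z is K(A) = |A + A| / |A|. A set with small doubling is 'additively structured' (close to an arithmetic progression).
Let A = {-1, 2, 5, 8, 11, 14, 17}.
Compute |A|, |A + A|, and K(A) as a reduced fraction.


|A| = 7.
Compute A + A by enumerating all 49 pairs.
A + A = {-2, 1, 4, 7, 10, 13, 16, 19, 22, 25, 28, 31, 34}, so |A + A| = 13.
K = |A + A| / |A| = 13/7 (already in lowest terms) ≈ 1.8571.
Reference: AP of size 7 gives K = 13/7 ≈ 1.8571; a fully generic set of size 7 gives K ≈ 4.0000.

|A| = 7, |A + A| = 13, K = 13/7.


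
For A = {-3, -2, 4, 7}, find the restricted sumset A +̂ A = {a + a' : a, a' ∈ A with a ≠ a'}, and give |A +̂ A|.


Restricted sumset: A +̂ A = {a + a' : a ∈ A, a' ∈ A, a ≠ a'}.
Equivalently, take A + A and drop any sum 2a that is achievable ONLY as a + a for a ∈ A (i.e. sums representable only with equal summands).
Enumerate pairs (a, a') with a < a' (symmetric, so each unordered pair gives one sum; this covers all a ≠ a'):
  -3 + -2 = -5
  -3 + 4 = 1
  -3 + 7 = 4
  -2 + 4 = 2
  -2 + 7 = 5
  4 + 7 = 11
Collected distinct sums: {-5, 1, 2, 4, 5, 11}
|A +̂ A| = 6
(Reference bound: |A +̂ A| ≥ 2|A| - 3 for |A| ≥ 2, with |A| = 4 giving ≥ 5.)

|A +̂ A| = 6


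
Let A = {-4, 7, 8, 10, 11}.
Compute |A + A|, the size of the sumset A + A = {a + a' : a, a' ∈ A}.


A + A = {a + a' : a, a' ∈ A}; |A| = 5.
General bounds: 2|A| - 1 ≤ |A + A| ≤ |A|(|A|+1)/2, i.e. 9 ≤ |A + A| ≤ 15.
Lower bound 2|A|-1 is attained iff A is an arithmetic progression.
Enumerate sums a + a' for a ≤ a' (symmetric, so this suffices):
a = -4: -4+-4=-8, -4+7=3, -4+8=4, -4+10=6, -4+11=7
a = 7: 7+7=14, 7+8=15, 7+10=17, 7+11=18
a = 8: 8+8=16, 8+10=18, 8+11=19
a = 10: 10+10=20, 10+11=21
a = 11: 11+11=22
Distinct sums: {-8, 3, 4, 6, 7, 14, 15, 16, 17, 18, 19, 20, 21, 22}
|A + A| = 14

|A + A| = 14


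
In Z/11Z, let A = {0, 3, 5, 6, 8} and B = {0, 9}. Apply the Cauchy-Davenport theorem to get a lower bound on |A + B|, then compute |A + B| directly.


Cauchy-Davenport: |A + B| ≥ min(p, |A| + |B| - 1) for A, B nonempty in Z/pZ.
|A| = 5, |B| = 2, p = 11.
CD lower bound = min(11, 5 + 2 - 1) = min(11, 6) = 6.
Compute A + B mod 11 directly:
a = 0: 0+0=0, 0+9=9
a = 3: 3+0=3, 3+9=1
a = 5: 5+0=5, 5+9=3
a = 6: 6+0=6, 6+9=4
a = 8: 8+0=8, 8+9=6
A + B = {0, 1, 3, 4, 5, 6, 8, 9}, so |A + B| = 8.
Verify: 8 ≥ 6? Yes ✓.

CD lower bound = 6, actual |A + B| = 8.


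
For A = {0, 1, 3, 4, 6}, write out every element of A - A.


A - A = {a - a' : a, a' ∈ A}.
Compute a - a' for each ordered pair (a, a'):
a = 0: 0-0=0, 0-1=-1, 0-3=-3, 0-4=-4, 0-6=-6
a = 1: 1-0=1, 1-1=0, 1-3=-2, 1-4=-3, 1-6=-5
a = 3: 3-0=3, 3-1=2, 3-3=0, 3-4=-1, 3-6=-3
a = 4: 4-0=4, 4-1=3, 4-3=1, 4-4=0, 4-6=-2
a = 6: 6-0=6, 6-1=5, 6-3=3, 6-4=2, 6-6=0
Collecting distinct values (and noting 0 appears from a-a):
A - A = {-6, -5, -4, -3, -2, -1, 0, 1, 2, 3, 4, 5, 6}
|A - A| = 13

A - A = {-6, -5, -4, -3, -2, -1, 0, 1, 2, 3, 4, 5, 6}


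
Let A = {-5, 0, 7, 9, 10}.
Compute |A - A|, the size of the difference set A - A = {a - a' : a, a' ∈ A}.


A - A = {a - a' : a, a' ∈ A}; |A| = 5.
Bounds: 2|A|-1 ≤ |A - A| ≤ |A|² - |A| + 1, i.e. 9 ≤ |A - A| ≤ 21.
Note: 0 ∈ A - A always (from a - a). The set is symmetric: if d ∈ A - A then -d ∈ A - A.
Enumerate nonzero differences d = a - a' with a > a' (then include -d):
Positive differences: {1, 2, 3, 5, 7, 9, 10, 12, 14, 15}
Full difference set: {0} ∪ (positive diffs) ∪ (negative diffs).
|A - A| = 1 + 2·10 = 21 (matches direct enumeration: 21).

|A - A| = 21


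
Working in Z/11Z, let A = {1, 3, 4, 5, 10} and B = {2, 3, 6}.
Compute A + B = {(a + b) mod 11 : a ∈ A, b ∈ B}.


Work in Z/11Z: reduce every sum a + b modulo 11.
Enumerate all 15 pairs:
a = 1: 1+2=3, 1+3=4, 1+6=7
a = 3: 3+2=5, 3+3=6, 3+6=9
a = 4: 4+2=6, 4+3=7, 4+6=10
a = 5: 5+2=7, 5+3=8, 5+6=0
a = 10: 10+2=1, 10+3=2, 10+6=5
Distinct residues collected: {0, 1, 2, 3, 4, 5, 6, 7, 8, 9, 10}
|A + B| = 11 (out of 11 total residues).

A + B = {0, 1, 2, 3, 4, 5, 6, 7, 8, 9, 10}


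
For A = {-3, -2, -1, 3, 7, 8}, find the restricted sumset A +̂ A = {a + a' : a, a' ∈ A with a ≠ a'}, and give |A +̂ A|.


Restricted sumset: A +̂ A = {a + a' : a ∈ A, a' ∈ A, a ≠ a'}.
Equivalently, take A + A and drop any sum 2a that is achievable ONLY as a + a for a ∈ A (i.e. sums representable only with equal summands).
Enumerate pairs (a, a') with a < a' (symmetric, so each unordered pair gives one sum; this covers all a ≠ a'):
  -3 + -2 = -5
  -3 + -1 = -4
  -3 + 3 = 0
  -3 + 7 = 4
  -3 + 8 = 5
  -2 + -1 = -3
  -2 + 3 = 1
  -2 + 7 = 5
  -2 + 8 = 6
  -1 + 3 = 2
  -1 + 7 = 6
  -1 + 8 = 7
  3 + 7 = 10
  3 + 8 = 11
  7 + 8 = 15
Collected distinct sums: {-5, -4, -3, 0, 1, 2, 4, 5, 6, 7, 10, 11, 15}
|A +̂ A| = 13
(Reference bound: |A +̂ A| ≥ 2|A| - 3 for |A| ≥ 2, with |A| = 6 giving ≥ 9.)

|A +̂ A| = 13


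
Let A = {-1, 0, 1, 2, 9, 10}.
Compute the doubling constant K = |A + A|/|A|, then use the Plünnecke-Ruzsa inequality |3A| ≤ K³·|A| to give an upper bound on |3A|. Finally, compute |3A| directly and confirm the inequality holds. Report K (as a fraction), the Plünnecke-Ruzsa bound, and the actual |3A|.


|A| = 6.
Step 1: Compute A + A by enumerating all 36 pairs.
A + A = {-2, -1, 0, 1, 2, 3, 4, 8, 9, 10, 11, 12, 18, 19, 20}, so |A + A| = 15.
Step 2: Doubling constant K = |A + A|/|A| = 15/6 = 15/6 ≈ 2.5000.
Step 3: Plünnecke-Ruzsa gives |3A| ≤ K³·|A| = (2.5000)³ · 6 ≈ 93.7500.
Step 4: Compute 3A = A + A + A directly by enumerating all triples (a,b,c) ∈ A³; |3A| = 28.
Step 5: Check 28 ≤ 93.7500? Yes ✓.

K = 15/6, Plünnecke-Ruzsa bound K³|A| ≈ 93.7500, |3A| = 28, inequality holds.


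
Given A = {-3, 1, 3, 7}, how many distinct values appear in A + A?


A + A = {a + a' : a, a' ∈ A}; |A| = 4.
General bounds: 2|A| - 1 ≤ |A + A| ≤ |A|(|A|+1)/2, i.e. 7 ≤ |A + A| ≤ 10.
Lower bound 2|A|-1 is attained iff A is an arithmetic progression.
Enumerate sums a + a' for a ≤ a' (symmetric, so this suffices):
a = -3: -3+-3=-6, -3+1=-2, -3+3=0, -3+7=4
a = 1: 1+1=2, 1+3=4, 1+7=8
a = 3: 3+3=6, 3+7=10
a = 7: 7+7=14
Distinct sums: {-6, -2, 0, 2, 4, 6, 8, 10, 14}
|A + A| = 9

|A + A| = 9


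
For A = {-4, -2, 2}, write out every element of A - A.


A - A = {a - a' : a, a' ∈ A}.
Compute a - a' for each ordered pair (a, a'):
a = -4: -4--4=0, -4--2=-2, -4-2=-6
a = -2: -2--4=2, -2--2=0, -2-2=-4
a = 2: 2--4=6, 2--2=4, 2-2=0
Collecting distinct values (and noting 0 appears from a-a):
A - A = {-6, -4, -2, 0, 2, 4, 6}
|A - A| = 7

A - A = {-6, -4, -2, 0, 2, 4, 6}


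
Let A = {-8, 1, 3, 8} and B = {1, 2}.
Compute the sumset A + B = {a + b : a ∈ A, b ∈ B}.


A + B = {a + b : a ∈ A, b ∈ B}.
Enumerate all |A|·|B| = 4·2 = 8 pairs (a, b) and collect distinct sums.
a = -8: -8+1=-7, -8+2=-6
a = 1: 1+1=2, 1+2=3
a = 3: 3+1=4, 3+2=5
a = 8: 8+1=9, 8+2=10
Collecting distinct sums: A + B = {-7, -6, 2, 3, 4, 5, 9, 10}
|A + B| = 8

A + B = {-7, -6, 2, 3, 4, 5, 9, 10}


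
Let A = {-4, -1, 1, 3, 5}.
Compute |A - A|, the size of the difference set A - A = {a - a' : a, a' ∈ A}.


A - A = {a - a' : a, a' ∈ A}; |A| = 5.
Bounds: 2|A|-1 ≤ |A - A| ≤ |A|² - |A| + 1, i.e. 9 ≤ |A - A| ≤ 21.
Note: 0 ∈ A - A always (from a - a). The set is symmetric: if d ∈ A - A then -d ∈ A - A.
Enumerate nonzero differences d = a - a' with a > a' (then include -d):
Positive differences: {2, 3, 4, 5, 6, 7, 9}
Full difference set: {0} ∪ (positive diffs) ∪ (negative diffs).
|A - A| = 1 + 2·7 = 15 (matches direct enumeration: 15).

|A - A| = 15


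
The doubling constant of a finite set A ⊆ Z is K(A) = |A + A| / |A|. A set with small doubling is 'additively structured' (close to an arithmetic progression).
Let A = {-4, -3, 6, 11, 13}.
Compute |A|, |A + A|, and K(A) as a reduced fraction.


|A| = 5.
Compute A + A by enumerating all 25 pairs.
A + A = {-8, -7, -6, 2, 3, 7, 8, 9, 10, 12, 17, 19, 22, 24, 26}, so |A + A| = 15.
K = |A + A| / |A| = 15/5 = 3/1 ≈ 3.0000.
Reference: AP of size 5 gives K = 9/5 ≈ 1.8000; a fully generic set of size 5 gives K ≈ 3.0000.

|A| = 5, |A + A| = 15, K = 15/5 = 3/1.


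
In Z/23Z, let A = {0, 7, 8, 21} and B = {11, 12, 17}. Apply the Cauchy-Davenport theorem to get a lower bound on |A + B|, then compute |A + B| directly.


Cauchy-Davenport: |A + B| ≥ min(p, |A| + |B| - 1) for A, B nonempty in Z/pZ.
|A| = 4, |B| = 3, p = 23.
CD lower bound = min(23, 4 + 3 - 1) = min(23, 6) = 6.
Compute A + B mod 23 directly:
a = 0: 0+11=11, 0+12=12, 0+17=17
a = 7: 7+11=18, 7+12=19, 7+17=1
a = 8: 8+11=19, 8+12=20, 8+17=2
a = 21: 21+11=9, 21+12=10, 21+17=15
A + B = {1, 2, 9, 10, 11, 12, 15, 17, 18, 19, 20}, so |A + B| = 11.
Verify: 11 ≥ 6? Yes ✓.

CD lower bound = 6, actual |A + B| = 11.


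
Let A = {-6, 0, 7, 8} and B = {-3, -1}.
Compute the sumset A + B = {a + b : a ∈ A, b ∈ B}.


A + B = {a + b : a ∈ A, b ∈ B}.
Enumerate all |A|·|B| = 4·2 = 8 pairs (a, b) and collect distinct sums.
a = -6: -6+-3=-9, -6+-1=-7
a = 0: 0+-3=-3, 0+-1=-1
a = 7: 7+-3=4, 7+-1=6
a = 8: 8+-3=5, 8+-1=7
Collecting distinct sums: A + B = {-9, -7, -3, -1, 4, 5, 6, 7}
|A + B| = 8

A + B = {-9, -7, -3, -1, 4, 5, 6, 7}


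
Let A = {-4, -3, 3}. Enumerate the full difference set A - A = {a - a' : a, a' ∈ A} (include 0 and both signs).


A - A = {a - a' : a, a' ∈ A}.
Compute a - a' for each ordered pair (a, a'):
a = -4: -4--4=0, -4--3=-1, -4-3=-7
a = -3: -3--4=1, -3--3=0, -3-3=-6
a = 3: 3--4=7, 3--3=6, 3-3=0
Collecting distinct values (and noting 0 appears from a-a):
A - A = {-7, -6, -1, 0, 1, 6, 7}
|A - A| = 7

A - A = {-7, -6, -1, 0, 1, 6, 7}


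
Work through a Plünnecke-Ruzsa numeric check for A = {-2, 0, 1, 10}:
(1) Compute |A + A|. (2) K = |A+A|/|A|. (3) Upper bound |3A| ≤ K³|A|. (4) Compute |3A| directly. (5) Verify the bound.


|A| = 4.
Step 1: Compute A + A by enumerating all 16 pairs.
A + A = {-4, -2, -1, 0, 1, 2, 8, 10, 11, 20}, so |A + A| = 10.
Step 2: Doubling constant K = |A + A|/|A| = 10/4 = 10/4 ≈ 2.5000.
Step 3: Plünnecke-Ruzsa gives |3A| ≤ K³·|A| = (2.5000)³ · 4 ≈ 62.5000.
Step 4: Compute 3A = A + A + A directly by enumerating all triples (a,b,c) ∈ A³; |3A| = 19.
Step 5: Check 19 ≤ 62.5000? Yes ✓.

K = 10/4, Plünnecke-Ruzsa bound K³|A| ≈ 62.5000, |3A| = 19, inequality holds.


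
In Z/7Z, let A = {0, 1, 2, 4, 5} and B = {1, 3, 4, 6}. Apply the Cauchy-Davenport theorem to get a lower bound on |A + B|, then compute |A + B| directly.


Cauchy-Davenport: |A + B| ≥ min(p, |A| + |B| - 1) for A, B nonempty in Z/pZ.
|A| = 5, |B| = 4, p = 7.
CD lower bound = min(7, 5 + 4 - 1) = min(7, 8) = 7.
Compute A + B mod 7 directly:
a = 0: 0+1=1, 0+3=3, 0+4=4, 0+6=6
a = 1: 1+1=2, 1+3=4, 1+4=5, 1+6=0
a = 2: 2+1=3, 2+3=5, 2+4=6, 2+6=1
a = 4: 4+1=5, 4+3=0, 4+4=1, 4+6=3
a = 5: 5+1=6, 5+3=1, 5+4=2, 5+6=4
A + B = {0, 1, 2, 3, 4, 5, 6}, so |A + B| = 7.
Verify: 7 ≥ 7? Yes ✓.

CD lower bound = 7, actual |A + B| = 7.


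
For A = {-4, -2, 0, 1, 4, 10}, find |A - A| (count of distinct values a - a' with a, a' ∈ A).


A - A = {a - a' : a, a' ∈ A}; |A| = 6.
Bounds: 2|A|-1 ≤ |A - A| ≤ |A|² - |A| + 1, i.e. 11 ≤ |A - A| ≤ 31.
Note: 0 ∈ A - A always (from a - a). The set is symmetric: if d ∈ A - A then -d ∈ A - A.
Enumerate nonzero differences d = a - a' with a > a' (then include -d):
Positive differences: {1, 2, 3, 4, 5, 6, 8, 9, 10, 12, 14}
Full difference set: {0} ∪ (positive diffs) ∪ (negative diffs).
|A - A| = 1 + 2·11 = 23 (matches direct enumeration: 23).

|A - A| = 23


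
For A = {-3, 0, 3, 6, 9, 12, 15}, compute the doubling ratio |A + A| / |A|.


|A| = 7.
Compute A + A by enumerating all 49 pairs.
A + A = {-6, -3, 0, 3, 6, 9, 12, 15, 18, 21, 24, 27, 30}, so |A + A| = 13.
K = |A + A| / |A| = 13/7 (already in lowest terms) ≈ 1.8571.
Reference: AP of size 7 gives K = 13/7 ≈ 1.8571; a fully generic set of size 7 gives K ≈ 4.0000.

|A| = 7, |A + A| = 13, K = 13/7.


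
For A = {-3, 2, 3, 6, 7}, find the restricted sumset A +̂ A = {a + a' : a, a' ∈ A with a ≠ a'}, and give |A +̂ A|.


Restricted sumset: A +̂ A = {a + a' : a ∈ A, a' ∈ A, a ≠ a'}.
Equivalently, take A + A and drop any sum 2a that is achievable ONLY as a + a for a ∈ A (i.e. sums representable only with equal summands).
Enumerate pairs (a, a') with a < a' (symmetric, so each unordered pair gives one sum; this covers all a ≠ a'):
  -3 + 2 = -1
  -3 + 3 = 0
  -3 + 6 = 3
  -3 + 7 = 4
  2 + 3 = 5
  2 + 6 = 8
  2 + 7 = 9
  3 + 6 = 9
  3 + 7 = 10
  6 + 7 = 13
Collected distinct sums: {-1, 0, 3, 4, 5, 8, 9, 10, 13}
|A +̂ A| = 9
(Reference bound: |A +̂ A| ≥ 2|A| - 3 for |A| ≥ 2, with |A| = 5 giving ≥ 7.)

|A +̂ A| = 9


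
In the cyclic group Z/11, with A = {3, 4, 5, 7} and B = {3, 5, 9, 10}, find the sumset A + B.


Work in Z/11Z: reduce every sum a + b modulo 11.
Enumerate all 16 pairs:
a = 3: 3+3=6, 3+5=8, 3+9=1, 3+10=2
a = 4: 4+3=7, 4+5=9, 4+9=2, 4+10=3
a = 5: 5+3=8, 5+5=10, 5+9=3, 5+10=4
a = 7: 7+3=10, 7+5=1, 7+9=5, 7+10=6
Distinct residues collected: {1, 2, 3, 4, 5, 6, 7, 8, 9, 10}
|A + B| = 10 (out of 11 total residues).

A + B = {1, 2, 3, 4, 5, 6, 7, 8, 9, 10}


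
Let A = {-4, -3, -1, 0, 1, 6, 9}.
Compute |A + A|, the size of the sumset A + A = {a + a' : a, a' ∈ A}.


A + A = {a + a' : a, a' ∈ A}; |A| = 7.
General bounds: 2|A| - 1 ≤ |A + A| ≤ |A|(|A|+1)/2, i.e. 13 ≤ |A + A| ≤ 28.
Lower bound 2|A|-1 is attained iff A is an arithmetic progression.
Enumerate sums a + a' for a ≤ a' (symmetric, so this suffices):
a = -4: -4+-4=-8, -4+-3=-7, -4+-1=-5, -4+0=-4, -4+1=-3, -4+6=2, -4+9=5
a = -3: -3+-3=-6, -3+-1=-4, -3+0=-3, -3+1=-2, -3+6=3, -3+9=6
a = -1: -1+-1=-2, -1+0=-1, -1+1=0, -1+6=5, -1+9=8
a = 0: 0+0=0, 0+1=1, 0+6=6, 0+9=9
a = 1: 1+1=2, 1+6=7, 1+9=10
a = 6: 6+6=12, 6+9=15
a = 9: 9+9=18
Distinct sums: {-8, -7, -6, -5, -4, -3, -2, -1, 0, 1, 2, 3, 5, 6, 7, 8, 9, 10, 12, 15, 18}
|A + A| = 21

|A + A| = 21


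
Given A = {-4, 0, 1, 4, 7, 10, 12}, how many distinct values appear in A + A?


A + A = {a + a' : a, a' ∈ A}; |A| = 7.
General bounds: 2|A| - 1 ≤ |A + A| ≤ |A|(|A|+1)/2, i.e. 13 ≤ |A + A| ≤ 28.
Lower bound 2|A|-1 is attained iff A is an arithmetic progression.
Enumerate sums a + a' for a ≤ a' (symmetric, so this suffices):
a = -4: -4+-4=-8, -4+0=-4, -4+1=-3, -4+4=0, -4+7=3, -4+10=6, -4+12=8
a = 0: 0+0=0, 0+1=1, 0+4=4, 0+7=7, 0+10=10, 0+12=12
a = 1: 1+1=2, 1+4=5, 1+7=8, 1+10=11, 1+12=13
a = 4: 4+4=8, 4+7=11, 4+10=14, 4+12=16
a = 7: 7+7=14, 7+10=17, 7+12=19
a = 10: 10+10=20, 10+12=22
a = 12: 12+12=24
Distinct sums: {-8, -4, -3, 0, 1, 2, 3, 4, 5, 6, 7, 8, 10, 11, 12, 13, 14, 16, 17, 19, 20, 22, 24}
|A + A| = 23

|A + A| = 23


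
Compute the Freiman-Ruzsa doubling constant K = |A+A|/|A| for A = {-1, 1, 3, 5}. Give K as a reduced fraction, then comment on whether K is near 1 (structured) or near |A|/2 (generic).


|A| = 4.
Compute A + A by enumerating all 16 pairs.
A + A = {-2, 0, 2, 4, 6, 8, 10}, so |A + A| = 7.
K = |A + A| / |A| = 7/4 (already in lowest terms) ≈ 1.7500.
Reference: AP of size 4 gives K = 7/4 ≈ 1.7500; a fully generic set of size 4 gives K ≈ 2.5000.

|A| = 4, |A + A| = 7, K = 7/4.


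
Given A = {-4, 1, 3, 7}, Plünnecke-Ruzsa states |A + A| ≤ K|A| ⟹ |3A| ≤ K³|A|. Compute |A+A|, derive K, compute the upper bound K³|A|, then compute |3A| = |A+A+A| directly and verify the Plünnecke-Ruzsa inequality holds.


|A| = 4.
Step 1: Compute A + A by enumerating all 16 pairs.
A + A = {-8, -3, -1, 2, 3, 4, 6, 8, 10, 14}, so |A + A| = 10.
Step 2: Doubling constant K = |A + A|/|A| = 10/4 = 10/4 ≈ 2.5000.
Step 3: Plünnecke-Ruzsa gives |3A| ≤ K³·|A| = (2.5000)³ · 4 ≈ 62.5000.
Step 4: Compute 3A = A + A + A directly by enumerating all triples (a,b,c) ∈ A³; |3A| = 19.
Step 5: Check 19 ≤ 62.5000? Yes ✓.

K = 10/4, Plünnecke-Ruzsa bound K³|A| ≈ 62.5000, |3A| = 19, inequality holds.


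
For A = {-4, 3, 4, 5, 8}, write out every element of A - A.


A - A = {a - a' : a, a' ∈ A}.
Compute a - a' for each ordered pair (a, a'):
a = -4: -4--4=0, -4-3=-7, -4-4=-8, -4-5=-9, -4-8=-12
a = 3: 3--4=7, 3-3=0, 3-4=-1, 3-5=-2, 3-8=-5
a = 4: 4--4=8, 4-3=1, 4-4=0, 4-5=-1, 4-8=-4
a = 5: 5--4=9, 5-3=2, 5-4=1, 5-5=0, 5-8=-3
a = 8: 8--4=12, 8-3=5, 8-4=4, 8-5=3, 8-8=0
Collecting distinct values (and noting 0 appears from a-a):
A - A = {-12, -9, -8, -7, -5, -4, -3, -2, -1, 0, 1, 2, 3, 4, 5, 7, 8, 9, 12}
|A - A| = 19

A - A = {-12, -9, -8, -7, -5, -4, -3, -2, -1, 0, 1, 2, 3, 4, 5, 7, 8, 9, 12}


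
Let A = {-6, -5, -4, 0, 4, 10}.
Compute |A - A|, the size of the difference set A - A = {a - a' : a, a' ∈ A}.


A - A = {a - a' : a, a' ∈ A}; |A| = 6.
Bounds: 2|A|-1 ≤ |A - A| ≤ |A|² - |A| + 1, i.e. 11 ≤ |A - A| ≤ 31.
Note: 0 ∈ A - A always (from a - a). The set is symmetric: if d ∈ A - A then -d ∈ A - A.
Enumerate nonzero differences d = a - a' with a > a' (then include -d):
Positive differences: {1, 2, 4, 5, 6, 8, 9, 10, 14, 15, 16}
Full difference set: {0} ∪ (positive diffs) ∪ (negative diffs).
|A - A| = 1 + 2·11 = 23 (matches direct enumeration: 23).

|A - A| = 23


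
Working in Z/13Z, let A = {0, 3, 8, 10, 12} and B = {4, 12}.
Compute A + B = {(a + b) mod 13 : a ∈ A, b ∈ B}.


Work in Z/13Z: reduce every sum a + b modulo 13.
Enumerate all 10 pairs:
a = 0: 0+4=4, 0+12=12
a = 3: 3+4=7, 3+12=2
a = 8: 8+4=12, 8+12=7
a = 10: 10+4=1, 10+12=9
a = 12: 12+4=3, 12+12=11
Distinct residues collected: {1, 2, 3, 4, 7, 9, 11, 12}
|A + B| = 8 (out of 13 total residues).

A + B = {1, 2, 3, 4, 7, 9, 11, 12}


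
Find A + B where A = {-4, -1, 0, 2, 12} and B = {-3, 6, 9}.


A + B = {a + b : a ∈ A, b ∈ B}.
Enumerate all |A|·|B| = 5·3 = 15 pairs (a, b) and collect distinct sums.
a = -4: -4+-3=-7, -4+6=2, -4+9=5
a = -1: -1+-3=-4, -1+6=5, -1+9=8
a = 0: 0+-3=-3, 0+6=6, 0+9=9
a = 2: 2+-3=-1, 2+6=8, 2+9=11
a = 12: 12+-3=9, 12+6=18, 12+9=21
Collecting distinct sums: A + B = {-7, -4, -3, -1, 2, 5, 6, 8, 9, 11, 18, 21}
|A + B| = 12

A + B = {-7, -4, -3, -1, 2, 5, 6, 8, 9, 11, 18, 21}


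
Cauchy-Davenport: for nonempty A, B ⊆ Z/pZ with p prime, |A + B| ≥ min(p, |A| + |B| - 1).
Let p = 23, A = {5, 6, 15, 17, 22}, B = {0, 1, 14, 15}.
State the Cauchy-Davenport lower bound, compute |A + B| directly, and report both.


Cauchy-Davenport: |A + B| ≥ min(p, |A| + |B| - 1) for A, B nonempty in Z/pZ.
|A| = 5, |B| = 4, p = 23.
CD lower bound = min(23, 5 + 4 - 1) = min(23, 8) = 8.
Compute A + B mod 23 directly:
a = 5: 5+0=5, 5+1=6, 5+14=19, 5+15=20
a = 6: 6+0=6, 6+1=7, 6+14=20, 6+15=21
a = 15: 15+0=15, 15+1=16, 15+14=6, 15+15=7
a = 17: 17+0=17, 17+1=18, 17+14=8, 17+15=9
a = 22: 22+0=22, 22+1=0, 22+14=13, 22+15=14
A + B = {0, 5, 6, 7, 8, 9, 13, 14, 15, 16, 17, 18, 19, 20, 21, 22}, so |A + B| = 16.
Verify: 16 ≥ 8? Yes ✓.

CD lower bound = 8, actual |A + B| = 16.


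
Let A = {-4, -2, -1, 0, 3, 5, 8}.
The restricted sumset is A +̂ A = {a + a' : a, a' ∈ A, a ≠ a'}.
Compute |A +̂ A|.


Restricted sumset: A +̂ A = {a + a' : a ∈ A, a' ∈ A, a ≠ a'}.
Equivalently, take A + A and drop any sum 2a that is achievable ONLY as a + a for a ∈ A (i.e. sums representable only with equal summands).
Enumerate pairs (a, a') with a < a' (symmetric, so each unordered pair gives one sum; this covers all a ≠ a'):
  -4 + -2 = -6
  -4 + -1 = -5
  -4 + 0 = -4
  -4 + 3 = -1
  -4 + 5 = 1
  -4 + 8 = 4
  -2 + -1 = -3
  -2 + 0 = -2
  -2 + 3 = 1
  -2 + 5 = 3
  -2 + 8 = 6
  -1 + 0 = -1
  -1 + 3 = 2
  -1 + 5 = 4
  -1 + 8 = 7
  0 + 3 = 3
  0 + 5 = 5
  0 + 8 = 8
  3 + 5 = 8
  3 + 8 = 11
  5 + 8 = 13
Collected distinct sums: {-6, -5, -4, -3, -2, -1, 1, 2, 3, 4, 5, 6, 7, 8, 11, 13}
|A +̂ A| = 16
(Reference bound: |A +̂ A| ≥ 2|A| - 3 for |A| ≥ 2, with |A| = 7 giving ≥ 11.)

|A +̂ A| = 16


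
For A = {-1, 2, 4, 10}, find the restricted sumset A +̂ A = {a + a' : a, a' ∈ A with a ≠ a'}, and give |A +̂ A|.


Restricted sumset: A +̂ A = {a + a' : a ∈ A, a' ∈ A, a ≠ a'}.
Equivalently, take A + A and drop any sum 2a that is achievable ONLY as a + a for a ∈ A (i.e. sums representable only with equal summands).
Enumerate pairs (a, a') with a < a' (symmetric, so each unordered pair gives one sum; this covers all a ≠ a'):
  -1 + 2 = 1
  -1 + 4 = 3
  -1 + 10 = 9
  2 + 4 = 6
  2 + 10 = 12
  4 + 10 = 14
Collected distinct sums: {1, 3, 6, 9, 12, 14}
|A +̂ A| = 6
(Reference bound: |A +̂ A| ≥ 2|A| - 3 for |A| ≥ 2, with |A| = 4 giving ≥ 5.)

|A +̂ A| = 6


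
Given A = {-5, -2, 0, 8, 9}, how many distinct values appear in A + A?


A + A = {a + a' : a, a' ∈ A}; |A| = 5.
General bounds: 2|A| - 1 ≤ |A + A| ≤ |A|(|A|+1)/2, i.e. 9 ≤ |A + A| ≤ 15.
Lower bound 2|A|-1 is attained iff A is an arithmetic progression.
Enumerate sums a + a' for a ≤ a' (symmetric, so this suffices):
a = -5: -5+-5=-10, -5+-2=-7, -5+0=-5, -5+8=3, -5+9=4
a = -2: -2+-2=-4, -2+0=-2, -2+8=6, -2+9=7
a = 0: 0+0=0, 0+8=8, 0+9=9
a = 8: 8+8=16, 8+9=17
a = 9: 9+9=18
Distinct sums: {-10, -7, -5, -4, -2, 0, 3, 4, 6, 7, 8, 9, 16, 17, 18}
|A + A| = 15

|A + A| = 15


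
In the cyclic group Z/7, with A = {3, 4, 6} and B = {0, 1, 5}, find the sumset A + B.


Work in Z/7Z: reduce every sum a + b modulo 7.
Enumerate all 9 pairs:
a = 3: 3+0=3, 3+1=4, 3+5=1
a = 4: 4+0=4, 4+1=5, 4+5=2
a = 6: 6+0=6, 6+1=0, 6+5=4
Distinct residues collected: {0, 1, 2, 3, 4, 5, 6}
|A + B| = 7 (out of 7 total residues).

A + B = {0, 1, 2, 3, 4, 5, 6}


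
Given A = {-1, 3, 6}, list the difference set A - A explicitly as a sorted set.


A - A = {a - a' : a, a' ∈ A}.
Compute a - a' for each ordered pair (a, a'):
a = -1: -1--1=0, -1-3=-4, -1-6=-7
a = 3: 3--1=4, 3-3=0, 3-6=-3
a = 6: 6--1=7, 6-3=3, 6-6=0
Collecting distinct values (and noting 0 appears from a-a):
A - A = {-7, -4, -3, 0, 3, 4, 7}
|A - A| = 7

A - A = {-7, -4, -3, 0, 3, 4, 7}


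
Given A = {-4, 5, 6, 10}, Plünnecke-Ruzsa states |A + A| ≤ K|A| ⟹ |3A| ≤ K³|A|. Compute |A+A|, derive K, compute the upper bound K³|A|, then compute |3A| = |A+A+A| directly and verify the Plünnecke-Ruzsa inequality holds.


|A| = 4.
Step 1: Compute A + A by enumerating all 16 pairs.
A + A = {-8, 1, 2, 6, 10, 11, 12, 15, 16, 20}, so |A + A| = 10.
Step 2: Doubling constant K = |A + A|/|A| = 10/4 = 10/4 ≈ 2.5000.
Step 3: Plünnecke-Ruzsa gives |3A| ≤ K³·|A| = (2.5000)³ · 4 ≈ 62.5000.
Step 4: Compute 3A = A + A + A directly by enumerating all triples (a,b,c) ∈ A³; |3A| = 19.
Step 5: Check 19 ≤ 62.5000? Yes ✓.

K = 10/4, Plünnecke-Ruzsa bound K³|A| ≈ 62.5000, |3A| = 19, inequality holds.


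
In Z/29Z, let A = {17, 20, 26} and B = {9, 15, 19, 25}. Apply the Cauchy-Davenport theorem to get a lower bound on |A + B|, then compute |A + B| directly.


Cauchy-Davenport: |A + B| ≥ min(p, |A| + |B| - 1) for A, B nonempty in Z/pZ.
|A| = 3, |B| = 4, p = 29.
CD lower bound = min(29, 3 + 4 - 1) = min(29, 6) = 6.
Compute A + B mod 29 directly:
a = 17: 17+9=26, 17+15=3, 17+19=7, 17+25=13
a = 20: 20+9=0, 20+15=6, 20+19=10, 20+25=16
a = 26: 26+9=6, 26+15=12, 26+19=16, 26+25=22
A + B = {0, 3, 6, 7, 10, 12, 13, 16, 22, 26}, so |A + B| = 10.
Verify: 10 ≥ 6? Yes ✓.

CD lower bound = 6, actual |A + B| = 10.


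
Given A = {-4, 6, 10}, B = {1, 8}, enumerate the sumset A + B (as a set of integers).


A + B = {a + b : a ∈ A, b ∈ B}.
Enumerate all |A|·|B| = 3·2 = 6 pairs (a, b) and collect distinct sums.
a = -4: -4+1=-3, -4+8=4
a = 6: 6+1=7, 6+8=14
a = 10: 10+1=11, 10+8=18
Collecting distinct sums: A + B = {-3, 4, 7, 11, 14, 18}
|A + B| = 6

A + B = {-3, 4, 7, 11, 14, 18}


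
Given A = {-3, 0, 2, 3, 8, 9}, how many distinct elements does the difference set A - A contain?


A - A = {a - a' : a, a' ∈ A}; |A| = 6.
Bounds: 2|A|-1 ≤ |A - A| ≤ |A|² - |A| + 1, i.e. 11 ≤ |A - A| ≤ 31.
Note: 0 ∈ A - A always (from a - a). The set is symmetric: if d ∈ A - A then -d ∈ A - A.
Enumerate nonzero differences d = a - a' with a > a' (then include -d):
Positive differences: {1, 2, 3, 5, 6, 7, 8, 9, 11, 12}
Full difference set: {0} ∪ (positive diffs) ∪ (negative diffs).
|A - A| = 1 + 2·10 = 21 (matches direct enumeration: 21).

|A - A| = 21


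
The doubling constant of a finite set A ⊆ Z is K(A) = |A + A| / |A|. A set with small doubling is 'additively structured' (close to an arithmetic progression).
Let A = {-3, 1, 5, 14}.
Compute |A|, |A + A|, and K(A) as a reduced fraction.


|A| = 4.
Compute A + A by enumerating all 16 pairs.
A + A = {-6, -2, 2, 6, 10, 11, 15, 19, 28}, so |A + A| = 9.
K = |A + A| / |A| = 9/4 (already in lowest terms) ≈ 2.2500.
Reference: AP of size 4 gives K = 7/4 ≈ 1.7500; a fully generic set of size 4 gives K ≈ 2.5000.

|A| = 4, |A + A| = 9, K = 9/4.


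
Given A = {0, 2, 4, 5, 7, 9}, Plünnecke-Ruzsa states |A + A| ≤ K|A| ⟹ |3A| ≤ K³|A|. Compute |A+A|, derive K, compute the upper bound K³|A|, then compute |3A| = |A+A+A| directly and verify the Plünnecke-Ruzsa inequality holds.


|A| = 6.
Step 1: Compute A + A by enumerating all 36 pairs.
A + A = {0, 2, 4, 5, 6, 7, 8, 9, 10, 11, 12, 13, 14, 16, 18}, so |A + A| = 15.
Step 2: Doubling constant K = |A + A|/|A| = 15/6 = 15/6 ≈ 2.5000.
Step 3: Plünnecke-Ruzsa gives |3A| ≤ K³·|A| = (2.5000)³ · 6 ≈ 93.7500.
Step 4: Compute 3A = A + A + A directly by enumerating all triples (a,b,c) ∈ A³; |3A| = 24.
Step 5: Check 24 ≤ 93.7500? Yes ✓.

K = 15/6, Plünnecke-Ruzsa bound K³|A| ≈ 93.7500, |3A| = 24, inequality holds.


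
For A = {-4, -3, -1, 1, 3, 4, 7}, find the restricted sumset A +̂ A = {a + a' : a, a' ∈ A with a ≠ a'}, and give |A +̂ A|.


Restricted sumset: A +̂ A = {a + a' : a ∈ A, a' ∈ A, a ≠ a'}.
Equivalently, take A + A and drop any sum 2a that is achievable ONLY as a + a for a ∈ A (i.e. sums representable only with equal summands).
Enumerate pairs (a, a') with a < a' (symmetric, so each unordered pair gives one sum; this covers all a ≠ a'):
  -4 + -3 = -7
  -4 + -1 = -5
  -4 + 1 = -3
  -4 + 3 = -1
  -4 + 4 = 0
  -4 + 7 = 3
  -3 + -1 = -4
  -3 + 1 = -2
  -3 + 3 = 0
  -3 + 4 = 1
  -3 + 7 = 4
  -1 + 1 = 0
  -1 + 3 = 2
  -1 + 4 = 3
  -1 + 7 = 6
  1 + 3 = 4
  1 + 4 = 5
  1 + 7 = 8
  3 + 4 = 7
  3 + 7 = 10
  4 + 7 = 11
Collected distinct sums: {-7, -5, -4, -3, -2, -1, 0, 1, 2, 3, 4, 5, 6, 7, 8, 10, 11}
|A +̂ A| = 17
(Reference bound: |A +̂ A| ≥ 2|A| - 3 for |A| ≥ 2, with |A| = 7 giving ≥ 11.)

|A +̂ A| = 17
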